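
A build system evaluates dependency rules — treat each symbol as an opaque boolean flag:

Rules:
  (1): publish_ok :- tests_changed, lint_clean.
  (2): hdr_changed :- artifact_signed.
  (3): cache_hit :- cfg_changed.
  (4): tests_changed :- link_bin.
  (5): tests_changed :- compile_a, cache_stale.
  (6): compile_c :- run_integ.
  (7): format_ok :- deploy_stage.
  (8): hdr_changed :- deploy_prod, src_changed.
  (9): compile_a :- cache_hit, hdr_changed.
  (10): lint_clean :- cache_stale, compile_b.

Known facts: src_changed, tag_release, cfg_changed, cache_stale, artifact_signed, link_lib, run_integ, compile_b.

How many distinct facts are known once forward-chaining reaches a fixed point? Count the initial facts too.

15

Round 1 fires (2), (3), (6), (10), giving hdr_changed, cache_hit, compile_c, lint_clean.
Round 2 fires (9), giving compile_a.
Round 3 fires (5), giving tests_changed.
Round 4 fires (1), giving publish_ok.
Closure: {artifact_signed, cache_hit, cache_stale, cfg_changed, compile_a, compile_b, compile_c, hdr_changed, link_lib, lint_clean, publish_ok, run_integ, src_changed, tag_release, tests_changed} — 15 facts.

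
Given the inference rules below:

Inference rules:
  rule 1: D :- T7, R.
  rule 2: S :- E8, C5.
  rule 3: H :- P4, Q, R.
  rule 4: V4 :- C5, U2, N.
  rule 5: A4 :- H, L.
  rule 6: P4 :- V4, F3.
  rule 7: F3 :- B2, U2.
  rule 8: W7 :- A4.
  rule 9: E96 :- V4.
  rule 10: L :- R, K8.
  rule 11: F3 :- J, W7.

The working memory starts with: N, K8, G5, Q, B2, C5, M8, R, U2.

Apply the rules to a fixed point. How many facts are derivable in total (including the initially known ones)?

Round 1 — rule 4, rule 7, rule 10, derive V4, F3, L.
Round 2 — rule 6, rule 9, derive P4, E96.
Round 3 — rule 3, derive H.
Round 4 — rule 5, derive A4.
Round 5 — rule 8, derive W7.
Closure: {A4, B2, C5, E96, F3, G5, H, K8, L, M8, N, P4, Q, R, U2, V4, W7} — 17 facts.

17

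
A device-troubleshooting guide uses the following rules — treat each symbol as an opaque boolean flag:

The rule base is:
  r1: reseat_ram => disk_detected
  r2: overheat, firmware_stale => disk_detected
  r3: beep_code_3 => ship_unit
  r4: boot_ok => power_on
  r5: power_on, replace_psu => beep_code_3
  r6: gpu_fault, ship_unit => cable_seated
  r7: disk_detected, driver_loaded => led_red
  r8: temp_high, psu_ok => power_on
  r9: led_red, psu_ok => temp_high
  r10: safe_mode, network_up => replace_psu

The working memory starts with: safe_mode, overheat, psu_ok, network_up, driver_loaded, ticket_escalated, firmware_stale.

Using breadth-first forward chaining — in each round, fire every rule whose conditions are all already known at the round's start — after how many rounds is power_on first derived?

4

Round 1 fires r2, r10, giving disk_detected, replace_psu.
Round 2 fires r7, giving led_red.
Round 3 fires r9, giving temp_high.
Round 4 fires r8, giving power_on.
power_on first appears in round 4.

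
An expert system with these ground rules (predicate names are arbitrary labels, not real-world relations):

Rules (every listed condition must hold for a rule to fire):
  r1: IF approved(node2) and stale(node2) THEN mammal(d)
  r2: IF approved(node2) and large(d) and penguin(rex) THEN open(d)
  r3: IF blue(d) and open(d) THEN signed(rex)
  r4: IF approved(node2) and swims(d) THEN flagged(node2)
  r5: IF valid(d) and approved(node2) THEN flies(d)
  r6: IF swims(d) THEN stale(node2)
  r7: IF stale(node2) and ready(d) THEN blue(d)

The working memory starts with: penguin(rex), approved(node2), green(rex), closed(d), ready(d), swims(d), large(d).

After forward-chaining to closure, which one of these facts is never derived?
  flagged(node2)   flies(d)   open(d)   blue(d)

flies(d)

Round 1 fires r2, r4, r6, giving open(d), flagged(node2), stale(node2).
Round 2 fires r1, r7, giving mammal(d), blue(d).
Round 3 fires r3, giving signed(rex).
Derived: blue(d) (round 2), open(d) (round 1), flagged(node2) (round 1). flies(d) never appears in any round.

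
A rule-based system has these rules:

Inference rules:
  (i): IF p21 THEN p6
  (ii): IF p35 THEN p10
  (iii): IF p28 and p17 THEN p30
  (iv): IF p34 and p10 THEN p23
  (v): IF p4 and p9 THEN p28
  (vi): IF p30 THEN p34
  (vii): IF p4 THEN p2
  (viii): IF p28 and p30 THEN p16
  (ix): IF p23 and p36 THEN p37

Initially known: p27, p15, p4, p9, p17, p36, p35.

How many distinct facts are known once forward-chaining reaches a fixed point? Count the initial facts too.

Round 1: (ii) [IF p35 THEN p10]; (v) [IF p4 and p9 THEN p28]; (vii) [IF p4 THEN p2]. Adds p10, p28, p2.
Round 2: (iii) [IF p28 and p17 THEN p30]. Adds p30.
Round 3: (vi) [IF p30 THEN p34]; (viii) [IF p28 and p30 THEN p16]. Adds p34, p16.
Round 4: (iv) [IF p34 and p10 THEN p23]. Adds p23.
Round 5: (ix) [IF p23 and p36 THEN p37]. Adds p37.
Closure: {p10, p15, p16, p17, p2, p23, p27, p28, p30, p34, p35, p36, p37, p4, p9} — 15 facts.

15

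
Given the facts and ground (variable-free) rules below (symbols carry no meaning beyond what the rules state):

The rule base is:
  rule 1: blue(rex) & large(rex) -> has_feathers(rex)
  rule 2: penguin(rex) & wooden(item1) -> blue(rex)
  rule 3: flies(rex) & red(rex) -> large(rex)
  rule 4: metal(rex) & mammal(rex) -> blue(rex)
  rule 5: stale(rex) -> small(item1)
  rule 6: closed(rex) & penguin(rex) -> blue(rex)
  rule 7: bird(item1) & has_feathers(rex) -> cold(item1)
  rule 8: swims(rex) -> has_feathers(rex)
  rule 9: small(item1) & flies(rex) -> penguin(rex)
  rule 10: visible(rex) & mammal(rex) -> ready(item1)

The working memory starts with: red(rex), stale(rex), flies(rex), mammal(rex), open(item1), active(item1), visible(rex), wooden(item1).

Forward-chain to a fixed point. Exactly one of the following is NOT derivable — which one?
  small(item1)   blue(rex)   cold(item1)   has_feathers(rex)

cold(item1)

Round 1: rule 3 [flies(rex) & red(rex) -> large(rex)]; rule 5 [stale(rex) -> small(item1)]; rule 10 [visible(rex) & mammal(rex) -> ready(item1)]. New: large(rex), small(item1), ready(item1).
Round 2: rule 9 [small(item1) & flies(rex) -> penguin(rex)]. New: penguin(rex).
Round 3: rule 2 [penguin(rex) & wooden(item1) -> blue(rex)]. New: blue(rex).
Round 4: rule 1 [blue(rex) & large(rex) -> has_feathers(rex)]. New: has_feathers(rex).
Derived: has_feathers(rex) (round 4), small(item1) (round 1), blue(rex) (round 3). cold(item1) never appears in any round.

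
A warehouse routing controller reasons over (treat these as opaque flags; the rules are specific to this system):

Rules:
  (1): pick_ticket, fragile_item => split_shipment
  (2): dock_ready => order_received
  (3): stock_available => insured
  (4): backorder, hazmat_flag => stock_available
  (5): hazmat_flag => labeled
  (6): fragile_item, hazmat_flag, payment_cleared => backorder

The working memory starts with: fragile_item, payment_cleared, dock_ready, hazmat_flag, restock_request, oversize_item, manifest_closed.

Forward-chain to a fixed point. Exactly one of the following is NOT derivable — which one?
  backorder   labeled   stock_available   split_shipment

split_shipment

Round 1 — (2), (5), (6), derive order_received, labeled, backorder.
Round 2 — (4), derive stock_available.
Round 3 — (3), derive insured.
Derived: backorder (round 1), stock_available (round 2), labeled (round 1). split_shipment never appears in any round.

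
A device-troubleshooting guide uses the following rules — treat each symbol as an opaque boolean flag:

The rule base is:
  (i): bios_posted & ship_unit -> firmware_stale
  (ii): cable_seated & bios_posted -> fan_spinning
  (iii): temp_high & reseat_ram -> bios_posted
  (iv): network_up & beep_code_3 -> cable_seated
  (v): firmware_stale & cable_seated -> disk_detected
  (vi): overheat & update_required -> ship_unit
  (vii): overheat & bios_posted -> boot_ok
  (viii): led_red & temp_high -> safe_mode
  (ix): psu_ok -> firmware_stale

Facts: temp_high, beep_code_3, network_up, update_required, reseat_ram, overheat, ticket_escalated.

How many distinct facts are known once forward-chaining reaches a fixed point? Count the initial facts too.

14

Round 1 — (iii), (iv), (vi), derive bios_posted, cable_seated, ship_unit.
Round 2 — (i), (ii), (vii), derive firmware_stale, fan_spinning, boot_ok.
Round 3 — (v), derive disk_detected.
Closure: {beep_code_3, bios_posted, boot_ok, cable_seated, disk_detected, fan_spinning, firmware_stale, network_up, overheat, reseat_ram, ship_unit, temp_high, ticket_escalated, update_required} — 14 facts.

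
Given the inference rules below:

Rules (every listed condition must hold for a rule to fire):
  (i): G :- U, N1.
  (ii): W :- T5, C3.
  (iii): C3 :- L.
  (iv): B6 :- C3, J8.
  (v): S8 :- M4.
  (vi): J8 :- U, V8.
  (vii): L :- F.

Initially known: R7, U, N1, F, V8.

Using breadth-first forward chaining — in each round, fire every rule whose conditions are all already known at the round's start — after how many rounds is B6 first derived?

[1] (i) [G :- U, N1.]; (vi) [J8 :- U, V8.]; (vii) [L :- F.]. ⇒ new: G, J8, L.
[2] (iii) [C3 :- L.]. ⇒ new: C3.
[3] (iv) [B6 :- C3, J8.]. ⇒ new: B6.
B6 first appears in round 3.

3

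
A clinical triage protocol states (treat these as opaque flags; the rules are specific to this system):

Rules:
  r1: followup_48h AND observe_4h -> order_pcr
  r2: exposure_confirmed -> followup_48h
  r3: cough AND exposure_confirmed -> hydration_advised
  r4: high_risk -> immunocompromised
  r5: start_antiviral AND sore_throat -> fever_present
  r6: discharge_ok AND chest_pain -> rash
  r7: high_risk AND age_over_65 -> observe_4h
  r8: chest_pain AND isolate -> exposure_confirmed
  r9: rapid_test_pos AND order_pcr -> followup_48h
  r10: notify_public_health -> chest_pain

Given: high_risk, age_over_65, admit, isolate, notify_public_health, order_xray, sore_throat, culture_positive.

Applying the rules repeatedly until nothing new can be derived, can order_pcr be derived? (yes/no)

yes

Round 1 fires r4, r7, r10, giving immunocompromised, observe_4h, chest_pain.
Round 2 fires r8, giving exposure_confirmed.
Round 3 fires r2, giving followup_48h.
Round 4 fires r1, giving order_pcr.
order_pcr appears in round 4, so it is derivable.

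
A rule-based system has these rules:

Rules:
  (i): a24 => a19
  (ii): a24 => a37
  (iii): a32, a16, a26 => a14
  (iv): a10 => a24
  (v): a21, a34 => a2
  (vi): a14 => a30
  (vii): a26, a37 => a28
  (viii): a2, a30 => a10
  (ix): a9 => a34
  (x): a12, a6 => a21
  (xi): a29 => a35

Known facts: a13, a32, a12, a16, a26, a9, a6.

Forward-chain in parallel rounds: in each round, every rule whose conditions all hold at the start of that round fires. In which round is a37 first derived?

5

Round 1 — (iii), (ix), (x), derive a14, a34, a21.
Round 2 — (v), (vi), derive a2, a30.
Round 3 — (viii), derive a10.
Round 4 — (iv), derive a24.
Round 5 — (i), (ii), derive a19, a37.
a37 first appears in round 5.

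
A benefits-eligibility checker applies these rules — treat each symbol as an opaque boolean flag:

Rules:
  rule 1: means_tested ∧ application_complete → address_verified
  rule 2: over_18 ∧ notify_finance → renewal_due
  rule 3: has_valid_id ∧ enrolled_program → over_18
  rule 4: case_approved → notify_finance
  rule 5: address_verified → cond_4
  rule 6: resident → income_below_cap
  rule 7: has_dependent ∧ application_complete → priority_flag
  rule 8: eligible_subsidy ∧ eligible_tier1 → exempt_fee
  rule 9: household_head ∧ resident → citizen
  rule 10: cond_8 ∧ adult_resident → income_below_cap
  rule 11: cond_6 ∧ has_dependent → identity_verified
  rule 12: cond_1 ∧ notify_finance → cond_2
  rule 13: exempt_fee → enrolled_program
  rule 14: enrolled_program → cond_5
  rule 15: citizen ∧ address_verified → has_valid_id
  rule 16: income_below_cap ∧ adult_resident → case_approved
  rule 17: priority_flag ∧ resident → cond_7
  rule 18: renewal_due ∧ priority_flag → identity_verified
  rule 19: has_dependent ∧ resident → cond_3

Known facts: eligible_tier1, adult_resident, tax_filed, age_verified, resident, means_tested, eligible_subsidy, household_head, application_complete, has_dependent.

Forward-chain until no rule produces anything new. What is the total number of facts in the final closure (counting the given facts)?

26

Round 1 fires rule 1, rule 6, rule 7, rule 8, rule 9, rule 19, giving address_verified, income_below_cap, priority_flag, exempt_fee, citizen, cond_3.
Round 2 fires rule 5, rule 13, rule 15, rule 16, rule 17, giving cond_4, enrolled_program, has_valid_id, case_approved, cond_7.
Round 3 fires rule 3, rule 4, rule 14, giving over_18, notify_finance, cond_5.
Round 4 fires rule 2, giving renewal_due.
Round 5 fires rule 18, giving identity_verified.
Closure: {address_verified, adult_resident, age_verified, application_complete, case_approved, citizen, cond_3, cond_4, cond_5, cond_7, eligible_subsidy, eligible_tier1, enrolled_program, exempt_fee, has_dependent, has_valid_id, household_head, identity_verified, income_below_cap, means_tested, notify_finance, over_18, priority_flag, renewal_due, resident, tax_filed} — 26 facts.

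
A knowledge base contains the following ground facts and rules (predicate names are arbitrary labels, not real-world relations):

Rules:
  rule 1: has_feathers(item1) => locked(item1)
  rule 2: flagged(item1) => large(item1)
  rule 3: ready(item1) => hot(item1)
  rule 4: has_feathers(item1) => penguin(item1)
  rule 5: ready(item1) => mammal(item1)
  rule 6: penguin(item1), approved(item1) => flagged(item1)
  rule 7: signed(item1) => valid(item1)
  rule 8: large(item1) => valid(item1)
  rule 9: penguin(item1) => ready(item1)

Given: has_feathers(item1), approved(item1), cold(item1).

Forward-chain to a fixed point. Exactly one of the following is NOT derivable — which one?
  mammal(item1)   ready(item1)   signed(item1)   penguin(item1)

signed(item1)

Round 1: rule 1 [has_feathers(item1) => locked(item1)]; rule 4 [has_feathers(item1) => penguin(item1)]. Adds locked(item1), penguin(item1).
Round 2: rule 6 [penguin(item1), approved(item1) => flagged(item1)]; rule 9 [penguin(item1) => ready(item1)]. Adds flagged(item1), ready(item1).
Round 3: rule 2 [flagged(item1) => large(item1)]; rule 3 [ready(item1) => hot(item1)]; rule 5 [ready(item1) => mammal(item1)]. Adds large(item1), hot(item1), mammal(item1).
Round 4: rule 8 [large(item1) => valid(item1)]. Adds valid(item1).
Derived: mammal(item1) (round 3), ready(item1) (round 2), penguin(item1) (round 1). signed(item1) never appears in any round.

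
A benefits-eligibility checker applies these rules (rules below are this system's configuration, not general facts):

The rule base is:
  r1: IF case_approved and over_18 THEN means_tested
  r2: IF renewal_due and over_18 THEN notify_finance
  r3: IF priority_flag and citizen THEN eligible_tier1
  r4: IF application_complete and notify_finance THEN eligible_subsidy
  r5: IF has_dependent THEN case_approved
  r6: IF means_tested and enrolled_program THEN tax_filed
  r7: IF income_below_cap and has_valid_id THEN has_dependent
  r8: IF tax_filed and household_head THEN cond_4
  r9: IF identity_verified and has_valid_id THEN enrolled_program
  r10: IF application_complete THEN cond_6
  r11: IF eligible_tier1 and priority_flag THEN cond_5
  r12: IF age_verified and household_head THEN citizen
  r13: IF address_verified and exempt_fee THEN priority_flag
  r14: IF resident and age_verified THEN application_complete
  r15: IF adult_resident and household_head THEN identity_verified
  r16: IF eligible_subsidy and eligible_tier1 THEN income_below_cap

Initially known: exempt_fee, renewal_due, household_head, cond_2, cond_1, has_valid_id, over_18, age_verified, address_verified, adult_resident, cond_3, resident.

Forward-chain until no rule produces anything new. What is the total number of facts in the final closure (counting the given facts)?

Round 1: r2 [IF renewal_due and over_18 THEN notify_finance]; r12 [IF age_verified and household_head THEN citizen]; r13 [IF address_verified and exempt_fee THEN priority_flag]; r14 [IF resident and age_verified THEN application_complete]; r15 [IF adult_resident and household_head THEN identity_verified]. Adds notify_finance, citizen, priority_flag, application_complete, identity_verified.
Round 2: r3 [IF priority_flag and citizen THEN eligible_tier1]; r4 [IF application_complete and notify_finance THEN eligible_subsidy]; r9 [IF identity_verified and has_valid_id THEN enrolled_program]; r10 [IF application_complete THEN cond_6]. Adds eligible_tier1, eligible_subsidy, enrolled_program, cond_6.
Round 3: r11 [IF eligible_tier1 and priority_flag THEN cond_5]; r16 [IF eligible_subsidy and eligible_tier1 THEN income_below_cap]. Adds cond_5, income_below_cap.
Round 4: r7 [IF income_below_cap and has_valid_id THEN has_dependent]. Adds has_dependent.
Round 5: r5 [IF has_dependent THEN case_approved]. Adds case_approved.
Round 6: r1 [IF case_approved and over_18 THEN means_tested]. Adds means_tested.
Round 7: r6 [IF means_tested and enrolled_program THEN tax_filed]. Adds tax_filed.
Round 8: r8 [IF tax_filed and household_head THEN cond_4]. Adds cond_4.
Closure: {address_verified, adult_resident, age_verified, application_complete, case_approved, citizen, cond_1, cond_2, cond_3, cond_4, cond_5, cond_6, eligible_subsidy, eligible_tier1, enrolled_program, exempt_fee, has_dependent, has_valid_id, household_head, identity_verified, income_below_cap, means_tested, notify_finance, over_18, priority_flag, renewal_due, resident, tax_filed} — 28 facts.

28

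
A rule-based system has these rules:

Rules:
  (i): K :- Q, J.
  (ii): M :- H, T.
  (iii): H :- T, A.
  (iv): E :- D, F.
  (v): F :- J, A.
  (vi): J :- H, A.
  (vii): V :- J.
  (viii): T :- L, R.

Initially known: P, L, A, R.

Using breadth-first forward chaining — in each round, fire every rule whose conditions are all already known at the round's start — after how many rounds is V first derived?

Round 1 — (viii), derive T.
Round 2 — (iii), derive H.
Round 3 — (ii), (vi), derive M, J.
Round 4 — (v), (vii), derive F, V.
V first appears in round 4.

4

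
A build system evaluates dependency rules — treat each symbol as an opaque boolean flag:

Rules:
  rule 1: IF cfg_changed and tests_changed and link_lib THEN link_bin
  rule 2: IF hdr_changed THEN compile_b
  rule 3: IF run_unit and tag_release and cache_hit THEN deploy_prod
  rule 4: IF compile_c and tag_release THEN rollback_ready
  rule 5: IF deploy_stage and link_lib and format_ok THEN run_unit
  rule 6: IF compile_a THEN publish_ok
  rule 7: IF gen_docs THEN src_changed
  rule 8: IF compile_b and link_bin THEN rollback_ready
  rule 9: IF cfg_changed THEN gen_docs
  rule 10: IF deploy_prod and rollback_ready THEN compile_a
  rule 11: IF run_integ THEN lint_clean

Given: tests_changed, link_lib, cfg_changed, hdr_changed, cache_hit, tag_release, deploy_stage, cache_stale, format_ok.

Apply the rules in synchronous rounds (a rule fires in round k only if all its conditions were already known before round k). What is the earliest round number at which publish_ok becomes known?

4

[1] rule 1 [IF cfg_changed and tests_changed and link_lib THEN link_bin]; rule 2 [IF hdr_changed THEN compile_b]; rule 5 [IF deploy_stage and link_lib and format_ok THEN run_unit]; rule 9 [IF cfg_changed THEN gen_docs]. ⇒ new: link_bin, compile_b, run_unit, gen_docs.
[2] rule 3 [IF run_unit and tag_release and cache_hit THEN deploy_prod]; rule 7 [IF gen_docs THEN src_changed]; rule 8 [IF compile_b and link_bin THEN rollback_ready]. ⇒ new: deploy_prod, src_changed, rollback_ready.
[3] rule 10 [IF deploy_prod and rollback_ready THEN compile_a]. ⇒ new: compile_a.
[4] rule 6 [IF compile_a THEN publish_ok]. ⇒ new: publish_ok.
publish_ok first appears in round 4.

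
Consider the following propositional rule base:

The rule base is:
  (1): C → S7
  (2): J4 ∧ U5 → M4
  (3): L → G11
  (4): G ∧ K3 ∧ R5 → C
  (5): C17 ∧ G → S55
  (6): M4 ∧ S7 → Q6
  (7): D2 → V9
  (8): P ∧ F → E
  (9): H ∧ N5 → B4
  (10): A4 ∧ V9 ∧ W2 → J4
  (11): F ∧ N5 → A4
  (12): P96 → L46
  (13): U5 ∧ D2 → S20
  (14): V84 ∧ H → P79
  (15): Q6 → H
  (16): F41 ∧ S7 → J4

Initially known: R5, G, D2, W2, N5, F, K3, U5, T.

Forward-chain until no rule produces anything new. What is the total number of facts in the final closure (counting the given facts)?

19

Round 1: (4) [G ∧ K3 ∧ R5 → C]; (7) [D2 → V9]; (11) [F ∧ N5 → A4]; (13) [U5 ∧ D2 → S20]. New: C, V9, A4, S20.
Round 2: (1) [C → S7]; (10) [A4 ∧ V9 ∧ W2 → J4]. New: S7, J4.
Round 3: (2) [J4 ∧ U5 → M4]. New: M4.
Round 4: (6) [M4 ∧ S7 → Q6]. New: Q6.
Round 5: (15) [Q6 → H]. New: H.
Round 6: (9) [H ∧ N5 → B4]. New: B4.
Closure: {A4, B4, C, D2, F, G, H, J4, K3, M4, N5, Q6, R5, S20, S7, T, U5, V9, W2} — 19 facts.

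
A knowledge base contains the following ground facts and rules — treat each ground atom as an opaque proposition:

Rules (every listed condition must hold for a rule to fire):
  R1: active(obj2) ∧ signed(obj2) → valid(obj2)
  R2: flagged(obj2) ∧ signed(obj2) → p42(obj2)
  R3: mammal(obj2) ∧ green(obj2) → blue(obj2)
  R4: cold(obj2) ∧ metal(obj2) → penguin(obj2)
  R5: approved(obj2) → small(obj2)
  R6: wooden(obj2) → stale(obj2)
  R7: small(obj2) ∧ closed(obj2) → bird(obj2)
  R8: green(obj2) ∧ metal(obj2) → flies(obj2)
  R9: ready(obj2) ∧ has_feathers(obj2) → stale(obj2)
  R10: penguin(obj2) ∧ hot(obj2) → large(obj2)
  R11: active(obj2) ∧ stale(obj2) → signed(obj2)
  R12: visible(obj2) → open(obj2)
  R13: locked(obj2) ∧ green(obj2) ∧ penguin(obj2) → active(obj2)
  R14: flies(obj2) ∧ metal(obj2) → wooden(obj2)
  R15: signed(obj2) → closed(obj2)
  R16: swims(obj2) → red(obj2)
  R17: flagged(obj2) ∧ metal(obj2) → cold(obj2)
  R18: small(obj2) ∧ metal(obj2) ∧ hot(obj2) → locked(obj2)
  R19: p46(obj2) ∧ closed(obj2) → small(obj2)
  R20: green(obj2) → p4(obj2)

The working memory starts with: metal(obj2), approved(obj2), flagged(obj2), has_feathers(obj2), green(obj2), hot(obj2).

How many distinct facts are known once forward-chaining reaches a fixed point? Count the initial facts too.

21

Round 1 — R5, R8, R17, R20, derive small(obj2), flies(obj2), cold(obj2), p4(obj2).
Round 2 — R4, R14, R18, derive penguin(obj2), wooden(obj2), locked(obj2).
Round 3 — R6, R10, R13, derive stale(obj2), large(obj2), active(obj2).
Round 4 — R11, derive signed(obj2).
Round 5 — R1, R2, R15, derive valid(obj2), p42(obj2), closed(obj2).
Round 6 — R7, derive bird(obj2).
Closure: {active(obj2), approved(obj2), bird(obj2), closed(obj2), cold(obj2), flagged(obj2), flies(obj2), green(obj2), has_feathers(obj2), hot(obj2), large(obj2), locked(obj2), metal(obj2), p4(obj2), p42(obj2), penguin(obj2), signed(obj2), small(obj2), stale(obj2), valid(obj2), wooden(obj2)} — 21 facts.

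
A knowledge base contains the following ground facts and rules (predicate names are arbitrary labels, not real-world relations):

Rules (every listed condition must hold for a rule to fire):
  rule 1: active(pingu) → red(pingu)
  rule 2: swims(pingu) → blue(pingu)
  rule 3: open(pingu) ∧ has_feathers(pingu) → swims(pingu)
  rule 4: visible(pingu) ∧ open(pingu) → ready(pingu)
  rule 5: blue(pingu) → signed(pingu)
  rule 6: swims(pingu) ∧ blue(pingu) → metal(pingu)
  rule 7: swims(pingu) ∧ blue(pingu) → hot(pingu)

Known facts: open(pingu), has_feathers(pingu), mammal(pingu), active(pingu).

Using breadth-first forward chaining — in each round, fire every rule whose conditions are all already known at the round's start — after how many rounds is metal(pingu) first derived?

3

Round 1 — rule 1, rule 3, derive red(pingu), swims(pingu).
Round 2 — rule 2, derive blue(pingu).
Round 3 — rule 5, rule 6, rule 7, derive signed(pingu), metal(pingu), hot(pingu).
metal(pingu) first appears in round 3.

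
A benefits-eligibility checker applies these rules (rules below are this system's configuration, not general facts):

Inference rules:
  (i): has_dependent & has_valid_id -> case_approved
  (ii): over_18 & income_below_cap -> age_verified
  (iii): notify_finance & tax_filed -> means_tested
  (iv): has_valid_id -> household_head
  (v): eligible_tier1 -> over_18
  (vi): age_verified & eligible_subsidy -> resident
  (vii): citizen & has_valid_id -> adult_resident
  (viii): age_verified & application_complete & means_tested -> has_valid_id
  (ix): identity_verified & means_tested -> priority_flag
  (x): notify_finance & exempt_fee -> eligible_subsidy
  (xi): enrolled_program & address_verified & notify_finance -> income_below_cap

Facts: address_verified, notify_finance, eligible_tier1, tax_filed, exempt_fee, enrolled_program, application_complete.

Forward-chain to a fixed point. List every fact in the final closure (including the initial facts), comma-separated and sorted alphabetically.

Round 1 — (iii), (v), (x), (xi), derive means_tested, over_18, eligible_subsidy, income_below_cap.
Round 2 — (ii), derive age_verified.
Round 3 — (vi), (viii), derive resident, has_valid_id.
Round 4 — (iv), derive household_head.

address_verified, age_verified, application_complete, eligible_subsidy, eligible_tier1, enrolled_program, exempt_fee, has_valid_id, household_head, income_below_cap, means_tested, notify_finance, over_18, resident, tax_filed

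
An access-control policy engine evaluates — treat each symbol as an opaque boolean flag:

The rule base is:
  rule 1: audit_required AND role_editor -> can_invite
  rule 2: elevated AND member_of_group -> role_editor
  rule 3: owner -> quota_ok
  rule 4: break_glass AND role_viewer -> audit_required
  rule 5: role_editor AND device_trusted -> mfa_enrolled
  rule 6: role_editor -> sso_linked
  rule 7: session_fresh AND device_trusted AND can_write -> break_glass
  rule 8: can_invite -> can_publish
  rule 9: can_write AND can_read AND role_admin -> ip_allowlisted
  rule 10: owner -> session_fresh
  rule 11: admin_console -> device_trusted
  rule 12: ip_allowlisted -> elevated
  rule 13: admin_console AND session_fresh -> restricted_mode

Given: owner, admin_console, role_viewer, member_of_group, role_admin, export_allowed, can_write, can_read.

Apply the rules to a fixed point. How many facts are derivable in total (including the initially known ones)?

21

Round 1 fires rule 3, rule 9, rule 10, rule 11, giving quota_ok, ip_allowlisted, session_fresh, device_trusted.
Round 2 fires rule 7, rule 12, rule 13, giving break_glass, elevated, restricted_mode.
Round 3 fires rule 2, rule 4, giving role_editor, audit_required.
Round 4 fires rule 1, rule 5, rule 6, giving can_invite, mfa_enrolled, sso_linked.
Round 5 fires rule 8, giving can_publish.
Closure: {admin_console, audit_required, break_glass, can_invite, can_publish, can_read, can_write, device_trusted, elevated, export_allowed, ip_allowlisted, member_of_group, mfa_enrolled, owner, quota_ok, restricted_mode, role_admin, role_editor, role_viewer, session_fresh, sso_linked} — 21 facts.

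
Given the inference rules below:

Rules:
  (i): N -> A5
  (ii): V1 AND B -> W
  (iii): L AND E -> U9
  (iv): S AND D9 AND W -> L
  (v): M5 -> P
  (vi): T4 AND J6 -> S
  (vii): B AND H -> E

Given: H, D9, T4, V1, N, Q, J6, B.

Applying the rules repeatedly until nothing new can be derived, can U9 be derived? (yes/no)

Round 1 — (i), (ii), (vi), (vii), derive A5, W, S, E.
Round 2 — (iv), derive L.
Round 3 — (iii), derive U9.
U9 appears in round 3, so it is derivable.

yes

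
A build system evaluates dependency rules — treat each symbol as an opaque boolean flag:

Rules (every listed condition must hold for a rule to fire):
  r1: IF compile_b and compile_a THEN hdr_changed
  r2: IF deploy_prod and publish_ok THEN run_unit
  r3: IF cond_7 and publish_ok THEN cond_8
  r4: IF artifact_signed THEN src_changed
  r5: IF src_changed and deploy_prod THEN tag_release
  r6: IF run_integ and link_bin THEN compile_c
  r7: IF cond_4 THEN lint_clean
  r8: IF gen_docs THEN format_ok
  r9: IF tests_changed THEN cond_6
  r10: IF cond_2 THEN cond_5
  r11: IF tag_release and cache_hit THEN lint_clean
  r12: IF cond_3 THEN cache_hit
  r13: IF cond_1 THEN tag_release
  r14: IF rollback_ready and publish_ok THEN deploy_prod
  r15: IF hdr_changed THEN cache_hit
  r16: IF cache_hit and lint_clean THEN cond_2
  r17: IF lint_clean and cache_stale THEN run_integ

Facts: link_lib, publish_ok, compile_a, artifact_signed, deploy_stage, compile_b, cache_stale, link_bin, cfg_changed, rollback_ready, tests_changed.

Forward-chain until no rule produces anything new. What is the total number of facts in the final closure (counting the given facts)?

Round 1: r1 [IF compile_b and compile_a THEN hdr_changed]; r4 [IF artifact_signed THEN src_changed]; r9 [IF tests_changed THEN cond_6]; r14 [IF rollback_ready and publish_ok THEN deploy_prod]. New: hdr_changed, src_changed, cond_6, deploy_prod.
Round 2: r2 [IF deploy_prod and publish_ok THEN run_unit]; r5 [IF src_changed and deploy_prod THEN tag_release]; r15 [IF hdr_changed THEN cache_hit]. New: run_unit, tag_release, cache_hit.
Round 3: r11 [IF tag_release and cache_hit THEN lint_clean]. New: lint_clean.
Round 4: r16 [IF cache_hit and lint_clean THEN cond_2]; r17 [IF lint_clean and cache_stale THEN run_integ]. New: cond_2, run_integ.
Round 5: r6 [IF run_integ and link_bin THEN compile_c]; r10 [IF cond_2 THEN cond_5]. New: compile_c, cond_5.
Closure: {artifact_signed, cache_hit, cache_stale, cfg_changed, compile_a, compile_b, compile_c, cond_2, cond_5, cond_6, deploy_prod, deploy_stage, hdr_changed, link_bin, link_lib, lint_clean, publish_ok, rollback_ready, run_integ, run_unit, src_changed, tag_release, tests_changed} — 23 facts.

23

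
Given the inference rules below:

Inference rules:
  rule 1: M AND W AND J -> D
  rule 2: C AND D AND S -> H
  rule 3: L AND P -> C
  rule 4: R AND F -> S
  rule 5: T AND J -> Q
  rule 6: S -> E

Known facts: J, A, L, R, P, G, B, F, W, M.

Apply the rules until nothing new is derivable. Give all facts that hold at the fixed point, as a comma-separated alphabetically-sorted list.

A, B, C, D, E, F, G, H, J, L, M, P, R, S, W

Round 1: rule 1 [M AND W AND J -> D]; rule 3 [L AND P -> C]; rule 4 [R AND F -> S]. Adds D, C, S.
Round 2: rule 2 [C AND D AND S -> H]; rule 6 [S -> E]. Adds H, E.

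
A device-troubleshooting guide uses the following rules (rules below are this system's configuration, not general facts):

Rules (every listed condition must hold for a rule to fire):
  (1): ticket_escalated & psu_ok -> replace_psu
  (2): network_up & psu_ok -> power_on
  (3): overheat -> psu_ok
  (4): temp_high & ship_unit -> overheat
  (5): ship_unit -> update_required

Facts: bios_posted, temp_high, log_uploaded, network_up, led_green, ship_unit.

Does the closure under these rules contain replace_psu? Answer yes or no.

Round 1 — (4), (5), derive overheat, update_required.
Round 2 — (3), derive psu_ok.
Round 3 — (2), derive power_on.
Fixed point reached. replace_psu is concluded only by (1); (1) needs ticket_escalated (never derived).

no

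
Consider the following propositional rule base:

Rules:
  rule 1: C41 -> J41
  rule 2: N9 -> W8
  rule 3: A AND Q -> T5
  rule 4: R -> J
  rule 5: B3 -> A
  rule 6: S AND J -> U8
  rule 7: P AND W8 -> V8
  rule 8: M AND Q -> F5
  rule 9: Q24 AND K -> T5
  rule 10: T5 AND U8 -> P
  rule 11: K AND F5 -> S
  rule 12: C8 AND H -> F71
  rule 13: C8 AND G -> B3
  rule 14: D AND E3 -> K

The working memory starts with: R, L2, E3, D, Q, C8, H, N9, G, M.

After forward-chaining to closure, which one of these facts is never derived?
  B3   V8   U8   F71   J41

J41

[1] rule 2 [N9 -> W8]; rule 4 [R -> J]; rule 8 [M AND Q -> F5]; rule 12 [C8 AND H -> F71]; rule 13 [C8 AND G -> B3]; rule 14 [D AND E3 -> K]. ⇒ new: W8, J, F5, F71, B3, K.
[2] rule 5 [B3 -> A]; rule 11 [K AND F5 -> S]. ⇒ new: A, S.
[3] rule 3 [A AND Q -> T5]; rule 6 [S AND J -> U8]. ⇒ new: T5, U8.
[4] rule 10 [T5 AND U8 -> P]. ⇒ new: P.
[5] rule 7 [P AND W8 -> V8]. ⇒ new: V8.
Derived: V8 (round 5), U8 (round 3), B3 (round 1), F71 (round 1). J41 never appears in any round.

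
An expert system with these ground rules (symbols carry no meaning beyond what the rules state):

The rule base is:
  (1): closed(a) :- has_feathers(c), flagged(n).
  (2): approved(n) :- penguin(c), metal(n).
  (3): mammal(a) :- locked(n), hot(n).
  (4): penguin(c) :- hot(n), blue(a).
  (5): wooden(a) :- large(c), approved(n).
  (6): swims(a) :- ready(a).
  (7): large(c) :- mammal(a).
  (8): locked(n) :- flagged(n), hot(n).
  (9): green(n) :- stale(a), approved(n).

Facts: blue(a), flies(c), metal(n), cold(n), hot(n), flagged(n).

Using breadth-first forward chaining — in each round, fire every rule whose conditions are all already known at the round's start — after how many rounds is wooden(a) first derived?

[1] (4) [penguin(c) :- hot(n), blue(a).]; (8) [locked(n) :- flagged(n), hot(n).]. ⇒ new: penguin(c), locked(n).
[2] (2) [approved(n) :- penguin(c), metal(n).]; (3) [mammal(a) :- locked(n), hot(n).]. ⇒ new: approved(n), mammal(a).
[3] (7) [large(c) :- mammal(a).]. ⇒ new: large(c).
[4] (5) [wooden(a) :- large(c), approved(n).]. ⇒ new: wooden(a).
wooden(a) first appears in round 4.

4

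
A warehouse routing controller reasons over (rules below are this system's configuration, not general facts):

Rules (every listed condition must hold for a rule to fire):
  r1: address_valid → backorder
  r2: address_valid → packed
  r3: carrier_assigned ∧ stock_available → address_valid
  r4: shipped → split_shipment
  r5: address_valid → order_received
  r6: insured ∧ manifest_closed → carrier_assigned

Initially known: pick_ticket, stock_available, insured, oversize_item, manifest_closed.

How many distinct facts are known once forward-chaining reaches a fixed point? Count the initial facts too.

10

Round 1 — r6, derive carrier_assigned.
Round 2 — r3, derive address_valid.
Round 3 — r1, r2, r5, derive backorder, packed, order_received.
Closure: {address_valid, backorder, carrier_assigned, insured, manifest_closed, order_received, oversize_item, packed, pick_ticket, stock_available} — 10 facts.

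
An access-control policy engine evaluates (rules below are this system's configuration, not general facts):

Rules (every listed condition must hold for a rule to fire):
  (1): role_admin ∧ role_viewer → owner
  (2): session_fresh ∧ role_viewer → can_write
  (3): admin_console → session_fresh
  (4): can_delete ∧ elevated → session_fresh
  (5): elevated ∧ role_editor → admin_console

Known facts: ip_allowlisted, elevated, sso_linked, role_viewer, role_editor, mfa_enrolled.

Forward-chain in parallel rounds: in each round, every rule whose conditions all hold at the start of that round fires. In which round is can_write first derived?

3

Round 1 fires (5), giving admin_console.
Round 2 fires (3), giving session_fresh.
Round 3 fires (2), giving can_write.
can_write first appears in round 3.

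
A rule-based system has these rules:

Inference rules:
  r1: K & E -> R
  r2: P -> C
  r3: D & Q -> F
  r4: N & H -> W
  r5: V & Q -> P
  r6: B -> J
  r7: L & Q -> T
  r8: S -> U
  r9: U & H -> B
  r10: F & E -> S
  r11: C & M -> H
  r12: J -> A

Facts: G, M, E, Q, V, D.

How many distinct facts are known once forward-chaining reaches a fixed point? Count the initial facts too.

15

[1] r3 [D & Q -> F]; r5 [V & Q -> P]. ⇒ new: F, P.
[2] r2 [P -> C]; r10 [F & E -> S]. ⇒ new: C, S.
[3] r8 [S -> U]; r11 [C & M -> H]. ⇒ new: U, H.
[4] r9 [U & H -> B]. ⇒ new: B.
[5] r6 [B -> J]. ⇒ new: J.
[6] r12 [J -> A]. ⇒ new: A.
Closure: {A, B, C, D, E, F, G, H, J, M, P, Q, S, U, V} — 15 facts.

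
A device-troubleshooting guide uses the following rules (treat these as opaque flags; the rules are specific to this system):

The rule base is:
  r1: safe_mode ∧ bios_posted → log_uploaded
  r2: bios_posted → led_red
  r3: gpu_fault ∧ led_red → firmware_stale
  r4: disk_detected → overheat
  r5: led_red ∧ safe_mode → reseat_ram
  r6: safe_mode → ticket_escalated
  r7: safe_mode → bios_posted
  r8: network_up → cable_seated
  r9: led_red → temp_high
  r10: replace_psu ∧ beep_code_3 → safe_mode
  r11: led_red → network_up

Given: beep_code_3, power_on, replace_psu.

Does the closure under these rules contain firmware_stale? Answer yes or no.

no

Round 1: r10 [replace_psu ∧ beep_code_3 → safe_mode]. Adds safe_mode.
Round 2: r6 [safe_mode → ticket_escalated]; r7 [safe_mode → bios_posted]. Adds ticket_escalated, bios_posted.
Round 3: r1 [safe_mode ∧ bios_posted → log_uploaded]; r2 [bios_posted → led_red]. Adds log_uploaded, led_red.
Round 4: r5 [led_red ∧ safe_mode → reseat_ram]; r9 [led_red → temp_high]; r11 [led_red → network_up]. Adds reseat_ram, temp_high, network_up.
Round 5: r8 [network_up → cable_seated]. Adds cable_seated.
Fixed point reached. firmware_stale is concluded only by r3; r3 needs gpu_fault (never derived).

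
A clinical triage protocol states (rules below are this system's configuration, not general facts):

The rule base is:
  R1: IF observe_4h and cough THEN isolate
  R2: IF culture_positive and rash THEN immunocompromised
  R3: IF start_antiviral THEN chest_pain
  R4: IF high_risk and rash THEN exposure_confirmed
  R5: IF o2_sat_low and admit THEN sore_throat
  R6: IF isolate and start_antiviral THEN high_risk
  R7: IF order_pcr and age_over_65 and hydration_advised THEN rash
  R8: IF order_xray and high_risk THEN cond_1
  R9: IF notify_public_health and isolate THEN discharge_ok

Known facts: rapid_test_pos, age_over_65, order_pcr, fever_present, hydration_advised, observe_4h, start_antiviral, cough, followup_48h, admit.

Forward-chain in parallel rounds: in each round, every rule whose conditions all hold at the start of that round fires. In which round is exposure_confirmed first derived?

3

Round 1: R1 [IF observe_4h and cough THEN isolate]; R3 [IF start_antiviral THEN chest_pain]; R7 [IF order_pcr and age_over_65 and hydration_advised THEN rash]. Adds isolate, chest_pain, rash.
Round 2: R6 [IF isolate and start_antiviral THEN high_risk]. Adds high_risk.
Round 3: R4 [IF high_risk and rash THEN exposure_confirmed]. Adds exposure_confirmed.
exposure_confirmed first appears in round 3.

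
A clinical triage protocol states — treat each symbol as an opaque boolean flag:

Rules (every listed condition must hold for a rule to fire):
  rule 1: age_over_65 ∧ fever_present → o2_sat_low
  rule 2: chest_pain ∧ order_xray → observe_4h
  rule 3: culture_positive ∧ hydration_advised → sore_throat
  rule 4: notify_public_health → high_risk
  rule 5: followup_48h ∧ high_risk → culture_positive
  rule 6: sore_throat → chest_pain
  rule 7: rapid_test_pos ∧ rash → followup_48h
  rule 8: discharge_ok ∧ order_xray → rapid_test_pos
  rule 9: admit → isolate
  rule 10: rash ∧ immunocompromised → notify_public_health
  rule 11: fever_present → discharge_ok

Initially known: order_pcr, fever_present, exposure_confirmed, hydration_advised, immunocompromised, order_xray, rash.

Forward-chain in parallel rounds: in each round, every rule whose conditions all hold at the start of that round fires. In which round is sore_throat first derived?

Round 1 — rule 10, rule 11, derive notify_public_health, discharge_ok.
Round 2 — rule 4, rule 8, derive high_risk, rapid_test_pos.
Round 3 — rule 7, derive followup_48h.
Round 4 — rule 5, derive culture_positive.
Round 5 — rule 3, derive sore_throat.
sore_throat first appears in round 5.

5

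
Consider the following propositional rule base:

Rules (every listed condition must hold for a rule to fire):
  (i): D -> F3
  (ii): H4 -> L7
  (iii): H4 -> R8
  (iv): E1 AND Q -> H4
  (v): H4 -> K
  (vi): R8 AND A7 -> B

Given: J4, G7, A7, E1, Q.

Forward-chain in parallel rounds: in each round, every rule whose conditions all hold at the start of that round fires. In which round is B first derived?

3

Round 1 — (iv), derive H4.
Round 2 — (ii), (iii), (v), derive L7, R8, K.
Round 3 — (vi), derive B.
B first appears in round 3.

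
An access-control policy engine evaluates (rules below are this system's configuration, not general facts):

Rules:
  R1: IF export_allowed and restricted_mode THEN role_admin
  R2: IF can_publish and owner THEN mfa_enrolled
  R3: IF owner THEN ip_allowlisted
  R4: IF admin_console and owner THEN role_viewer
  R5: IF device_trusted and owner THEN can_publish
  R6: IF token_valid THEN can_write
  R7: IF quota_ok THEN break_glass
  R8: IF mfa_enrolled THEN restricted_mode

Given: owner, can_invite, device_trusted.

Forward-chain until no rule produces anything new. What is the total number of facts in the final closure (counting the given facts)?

7

Round 1: R3 [IF owner THEN ip_allowlisted]; R5 [IF device_trusted and owner THEN can_publish]. Adds ip_allowlisted, can_publish.
Round 2: R2 [IF can_publish and owner THEN mfa_enrolled]. Adds mfa_enrolled.
Round 3: R8 [IF mfa_enrolled THEN restricted_mode]. Adds restricted_mode.
Closure: {can_invite, can_publish, device_trusted, ip_allowlisted, mfa_enrolled, owner, restricted_mode} — 7 facts.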